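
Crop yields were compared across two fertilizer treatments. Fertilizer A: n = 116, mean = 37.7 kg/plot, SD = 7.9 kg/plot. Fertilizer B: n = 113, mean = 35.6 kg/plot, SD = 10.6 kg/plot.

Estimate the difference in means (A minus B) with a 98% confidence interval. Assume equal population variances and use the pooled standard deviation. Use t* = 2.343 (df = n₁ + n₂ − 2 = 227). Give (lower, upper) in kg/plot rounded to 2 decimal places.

s_p = √[((n₁−1)s₁² + (n₂−1)s₂²)/(n₁+n₂−2)] = √[(115·7.9² + 112·10.6²)/227] = 9.3303.
SE = 9.3303·√(1/116 + 1/113) = 1.2332.
With t* = 2.343, margin = 2.343 × 1.2332 = 2.8894.
x̄₁ − x̄₂ = 37.7 − 35.6 = 2.1000; interval 2.1000 ± 2.8894 = (-0.79, 4.99).

(-0.79, 4.99)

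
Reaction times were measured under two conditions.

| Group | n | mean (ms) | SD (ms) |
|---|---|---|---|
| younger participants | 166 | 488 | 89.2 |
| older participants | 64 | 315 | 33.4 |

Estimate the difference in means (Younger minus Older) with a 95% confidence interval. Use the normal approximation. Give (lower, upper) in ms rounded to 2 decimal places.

(157.15, 188.85)

Per-group SEs: s₁/√n₁ = 89.2/√166 = 6.9233, s₂/√n₂ = 33.4/√64 = 4.1750.
Unpooled SE of the difference: √(47.93208289 + 17.430625) = 8.0847.
Margin of error = z* · SE = 1.960 × 8.0847 = 15.8460.
x̄₁ − x̄₂ = 488 − 315 = 173.0000.
CI: 173.0000 ± 15.8460 = (157.15, 188.85).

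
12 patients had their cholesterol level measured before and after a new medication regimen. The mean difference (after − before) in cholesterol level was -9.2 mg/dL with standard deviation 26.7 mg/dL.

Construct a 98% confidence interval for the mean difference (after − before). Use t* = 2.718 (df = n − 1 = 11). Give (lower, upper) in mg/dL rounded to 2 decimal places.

This is a matched-pairs design, so SE = s_d/√n = 26.7/√12 = 7.7076.
Margin = 2.718 × 7.7076 = 20.9493; the interval is -9.2 ± 20.9493 = (-30.15, 11.75).

(-30.15, 11.75)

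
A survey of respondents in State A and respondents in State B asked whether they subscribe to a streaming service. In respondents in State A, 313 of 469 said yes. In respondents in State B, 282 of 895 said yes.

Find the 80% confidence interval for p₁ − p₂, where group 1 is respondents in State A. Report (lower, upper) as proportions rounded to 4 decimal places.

(0.3180, 0.3866)

p̂₁ = 313/469 = 0.6674 and p̂₂ = 282/895 = 0.3151.
SE₁ = √(p̂₁(1−p̂₁)/n₁) = √(0.6674·0.3326/469) = 0.02176; SE₂ = √(0.3151·0.6849/895) = 0.01553.
Independent samples: SE of the difference = √(SE₁² + SE₂²) = √(0.0004734976 + 0.0002411809) = 0.02673.
z* for 80% confidence is 1.282, so the margin of error is 1.282 × 0.02673 = 0.03427.
Point estimate p̂₁ − p̂₂ = 0.6674 − 0.3151 = 0.3523.
0.3523 ± 0.03427 → (0.3180, 0.3866).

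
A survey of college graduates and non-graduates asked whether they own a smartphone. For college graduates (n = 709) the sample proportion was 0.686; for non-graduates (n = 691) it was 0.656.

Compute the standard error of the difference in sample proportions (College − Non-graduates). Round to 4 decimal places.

The two standard errors are √(0.6860×0.3140/709) = 0.01743 and √(0.6560×0.3440/691) = 0.01807.
Because the samples are independent, SE_diff = √(0.01743² + 0.01807²) = 0.02511.

0.0251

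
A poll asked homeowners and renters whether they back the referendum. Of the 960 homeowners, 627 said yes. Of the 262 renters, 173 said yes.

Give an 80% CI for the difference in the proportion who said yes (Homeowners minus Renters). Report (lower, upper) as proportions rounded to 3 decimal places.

p̂₁ = 627/960 = 0.6531 and p̂₂ = 173/262 = 0.6603.
SE₁ = √(p̂₁(1−p̂₁)/n₁) = √(0.6531·0.3469/960) = 0.01536; SE₂ = √(0.6603·0.3397/262) = 0.02926.
Independent samples: SE of the difference = √(SE₁² + SE₂²) = √(0.0002359296 + 0.0008561476) = 0.03305.
z* for 80% confidence is 1.282, so the margin of error is 1.282 × 0.03305 = 0.04237.
Point estimate p̂₁ − p̂₂ = 0.6531 − 0.6603 = -0.0072.
-0.0072 ± 0.04237 → (-0.050, 0.035).

(-0.050, 0.035)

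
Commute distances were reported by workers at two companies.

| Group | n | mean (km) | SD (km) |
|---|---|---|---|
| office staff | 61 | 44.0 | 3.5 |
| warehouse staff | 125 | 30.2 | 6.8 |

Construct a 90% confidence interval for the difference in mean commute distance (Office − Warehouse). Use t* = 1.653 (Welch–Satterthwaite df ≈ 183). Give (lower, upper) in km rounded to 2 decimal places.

(12.55, 15.05)

Per-group SEs: s₁/√n₁ = 3.5/√61 = 0.4481, s₂/√n₂ = 6.8/√125 = 0.6082.
Unpooled SE of the difference: √(0.20079361 + 0.36990724) = 0.7554.
Margin of error = t* · SE = 1.653 × 0.7554 = 1.2487.
x̄₁ − x̄₂ = 44.0 − 30.2 = 13.8000.
CI: 13.8000 ± 1.2487 = (12.55, 15.05).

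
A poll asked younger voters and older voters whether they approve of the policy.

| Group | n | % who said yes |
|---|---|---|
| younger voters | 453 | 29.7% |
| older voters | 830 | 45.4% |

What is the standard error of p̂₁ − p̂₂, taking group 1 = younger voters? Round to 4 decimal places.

Each SE is √(p̂(1−p̂)/n): √(0.2970·0.7030/453) = 0.02147 and √(0.4540·0.5460/830) = 0.01728.
SE(p̂₁ − p̂₂) = √(SE₁² + SE₂²) = √(0.0004609609 + 0.0002985984) = 0.02756, since the two samples are independent.

0.0276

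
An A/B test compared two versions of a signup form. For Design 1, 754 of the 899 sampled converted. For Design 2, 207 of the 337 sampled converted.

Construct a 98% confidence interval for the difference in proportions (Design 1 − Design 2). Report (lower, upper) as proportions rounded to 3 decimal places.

(0.157, 0.292)

Sample proportions: 754/899 = 0.8387, 207/337 = 0.6142.
Each SE is √(p̂(1−p̂)/n): √(0.8387·0.1613/899) = 0.01227 and √(0.6142·0.3858/337) = 0.02652.
SE(p̂₁ − p̂₂) = √(SE₁² + SE₂²) = √(0.0001505529 + 0.0007033104) = 0.02922, since the two samples are independent.
At 98% confidence z* = 2.326; margin = 2.326 × 0.02922 = 0.06797.
The difference is 0.8387 − 0.6142 = 0.2245, so the interval is 0.2245 ± 0.06797 = (0.157, 0.292).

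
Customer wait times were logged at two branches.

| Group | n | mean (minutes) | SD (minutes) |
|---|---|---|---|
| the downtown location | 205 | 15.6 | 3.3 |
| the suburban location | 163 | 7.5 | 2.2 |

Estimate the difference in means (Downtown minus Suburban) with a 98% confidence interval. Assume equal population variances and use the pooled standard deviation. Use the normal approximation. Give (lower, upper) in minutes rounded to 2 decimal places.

s_p = √[((n₁−1)s₁² + (n₂−1)s₂²)/(n₁+n₂−2)] = √[(204·3.3² + 162·2.2²)/366] = 2.8657.
SE = 2.8657·√(1/205 + 1/163) = 0.3007.
With z* = 2.326, margin = 2.326 × 0.3007 = 0.6994.
x̄₁ − x̄₂ = 15.6 − 7.5 = 8.1000; interval 8.1000 ± 0.6994 = (7.40, 8.80).

(7.40, 8.80)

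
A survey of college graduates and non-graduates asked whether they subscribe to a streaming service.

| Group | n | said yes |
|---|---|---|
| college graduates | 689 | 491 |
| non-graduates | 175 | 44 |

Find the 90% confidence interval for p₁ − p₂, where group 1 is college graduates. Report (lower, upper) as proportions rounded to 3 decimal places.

(0.400, 0.522)

First, p̂₁ = 491/689 = 0.7126; p̂₂ = 44/175 = 0.2514.
The two standard errors are √(0.7126×0.2874/689) = 0.01724 and √(0.2514×0.7486/175) = 0.03279.
Because the samples are independent, SE_diff = √(0.01724² + 0.03279²) = 0.03705.
Using z* = 1.645 for 90%, ME = 1.645 × 0.03705 = 0.06095.
p̂₁ − p̂₂ = 0.4612; interval 0.4612 ± 0.06095 gives (0.400, 0.522).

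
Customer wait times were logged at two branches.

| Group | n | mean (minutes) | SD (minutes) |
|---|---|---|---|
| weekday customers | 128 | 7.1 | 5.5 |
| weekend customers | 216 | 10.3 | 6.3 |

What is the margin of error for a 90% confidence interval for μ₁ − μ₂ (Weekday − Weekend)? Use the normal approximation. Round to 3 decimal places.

Standard errors of each mean: 5.5/√128 = 0.4861 and 6.3/√216 = 0.4287.
SE(x̄₁ − x̄₂) = √(0.4861² + 0.4287²) = 0.6481 for independent samples with unequal variances.
With z* = 1.645, the margin is 1.645 × 0.6481 = 1.0661.

1.066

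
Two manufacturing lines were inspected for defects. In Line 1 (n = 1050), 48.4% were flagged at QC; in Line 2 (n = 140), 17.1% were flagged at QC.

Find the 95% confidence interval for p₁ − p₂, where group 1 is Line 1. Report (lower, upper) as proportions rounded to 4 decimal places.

(0.2437, 0.3823)

Each SE is √(p̂(1−p̂)/n): √(0.4840·0.5160/1050) = 0.01542 and √(0.1710·0.8290/140) = 0.03182.
SE(p̂₁ − p̂₂) = √(SE₁² + SE₂²) = √(0.0002377764 + 0.0010125124) = 0.03536, since the two samples are independent.
At 95% confidence z* = 1.960; margin = 1.960 × 0.03536 = 0.06931.
The difference is 0.4840 − 0.1710 = 0.3130, so the interval is 0.3130 ± 0.06931 = (0.2437, 0.3823).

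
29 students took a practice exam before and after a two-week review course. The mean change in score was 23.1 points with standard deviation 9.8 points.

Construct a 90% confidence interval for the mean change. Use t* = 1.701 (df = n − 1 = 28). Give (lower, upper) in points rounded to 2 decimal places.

This is a matched-pairs design, so SE = s_d/√n = 9.8/√29 = 1.8198.
Margin = 1.701 × 1.8198 = 3.0955; the interval is 23.1 ± 3.0955 = (20.00, 26.20).

(20.00, 26.20)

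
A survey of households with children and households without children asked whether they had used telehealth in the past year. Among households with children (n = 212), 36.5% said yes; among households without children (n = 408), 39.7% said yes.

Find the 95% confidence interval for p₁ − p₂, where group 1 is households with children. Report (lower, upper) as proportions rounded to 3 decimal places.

(-0.112, 0.048)

Each SE is √(p̂(1−p̂)/n): √(0.3650·0.6350/212) = 0.03306 and √(0.3970·0.6030/408) = 0.02422.
SE(p̂₁ − p̂₂) = √(SE₁² + SE₂²) = √(0.0010929636 + 0.0005866084) = 0.04098, since the two samples are independent.
At 95% confidence z* = 1.960; margin = 1.960 × 0.04098 = 0.08032.
The difference is 0.3650 − 0.3970 = -0.0320, so the interval is -0.0320 ± 0.08032 = (-0.112, 0.048).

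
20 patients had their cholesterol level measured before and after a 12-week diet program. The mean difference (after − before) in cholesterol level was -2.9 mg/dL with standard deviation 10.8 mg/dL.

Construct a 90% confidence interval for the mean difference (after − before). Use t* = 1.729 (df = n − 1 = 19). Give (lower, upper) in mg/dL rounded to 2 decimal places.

(-7.08, 1.28)

This is a matched-pairs design, so SE = s_d/√n = 10.8/√20 = 2.4150.
Margin = 1.729 × 2.4150 = 4.1755; the interval is -2.9 ± 4.1755 = (-7.08, 1.28).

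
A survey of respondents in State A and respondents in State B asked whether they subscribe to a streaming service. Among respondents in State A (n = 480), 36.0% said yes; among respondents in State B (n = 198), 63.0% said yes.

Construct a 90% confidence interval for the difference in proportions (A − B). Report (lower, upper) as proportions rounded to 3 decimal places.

(-0.337, -0.203)

SE₁ = √(p̂₁(1−p̂₁)/n₁) = √(0.3600·0.6400/480) = 0.02191; SE₂ = √(0.6300·0.3700/198) = 0.03431.
Independent samples: SE of the difference = √(SE₁² + SE₂²) = √(0.0004800481 + 0.0011771761) = 0.04071.
z* for 90% confidence is 1.645, so the margin of error is 1.645 × 0.04071 = 0.06697.
Point estimate p̂₁ − p̂₂ = 0.3600 − 0.6300 = -0.2700.
-0.2700 ± 0.06697 → (-0.337, -0.203).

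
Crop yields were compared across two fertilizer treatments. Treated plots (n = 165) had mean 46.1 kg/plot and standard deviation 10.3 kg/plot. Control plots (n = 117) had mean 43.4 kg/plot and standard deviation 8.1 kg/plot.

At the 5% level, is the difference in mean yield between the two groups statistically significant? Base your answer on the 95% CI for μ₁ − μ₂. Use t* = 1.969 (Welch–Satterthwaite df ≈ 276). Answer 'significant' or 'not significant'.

significant

Per-group SEs: s₁/√n₁ = 10.3/√165 = 0.8019, s₂/√n₂ = 8.1/√117 = 0.7488.
Unpooled SE of the difference: √(0.64304361 + 0.56070144) = 1.0972.
Margin of error = t* · SE = 1.969 × 1.0972 = 2.1604.
x̄₁ − x̄₂ = 46.1 − 43.4 = 2.7000.
CI: 2.7000 ± 2.1604 = (0.5396, 4.8604).
The interval (0.5396, 4.8604) does not contain 0, so the difference is significant.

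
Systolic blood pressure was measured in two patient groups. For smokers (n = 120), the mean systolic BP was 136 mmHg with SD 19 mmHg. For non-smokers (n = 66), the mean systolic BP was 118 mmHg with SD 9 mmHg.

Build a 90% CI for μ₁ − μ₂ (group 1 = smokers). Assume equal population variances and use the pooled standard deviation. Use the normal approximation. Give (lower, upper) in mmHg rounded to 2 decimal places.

(13.92, 22.08)

Pooled variance s_p² = [119·19² + 65·9²] / (120+66−2) = 262.0870, so s_p = 16.1891.
SE_diff = s_p·√(1/n₁ + 1/n₂) = 16.1891·√(1/120 + 1/66) = 2.4809.
z* = 1.645; margin = 1.645 × 2.4809 = 4.0811.
Difference = 136 − 118 = 18.0000.
18.0000 ± 4.0811 → (13.92, 22.08).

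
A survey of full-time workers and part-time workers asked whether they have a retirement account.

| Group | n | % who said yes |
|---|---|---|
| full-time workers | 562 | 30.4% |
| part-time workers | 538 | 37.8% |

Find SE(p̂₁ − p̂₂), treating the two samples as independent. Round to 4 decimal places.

The two standard errors are √(0.3040×0.6960/562) = 0.01940 and √(0.3780×0.6220/538) = 0.02090.
Because the samples are independent, SE_diff = √(0.01940² + 0.02090²) = 0.02852.

0.0285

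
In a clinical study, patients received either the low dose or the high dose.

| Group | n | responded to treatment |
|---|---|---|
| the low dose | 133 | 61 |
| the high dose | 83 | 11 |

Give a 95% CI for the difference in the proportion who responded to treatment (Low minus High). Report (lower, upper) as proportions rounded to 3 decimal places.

(0.214, 0.438)

p̂₁ = 61/133 = 0.4586 and p̂₂ = 11/83 = 0.1325.
SE₁ = √(p̂₁(1−p̂₁)/n₁) = √(0.4586·0.5414/133) = 0.04321; SE₂ = √(0.1325·0.8675/83) = 0.03721.
Independent samples: SE of the difference = √(SE₁² + SE₂²) = √(0.0018671041 + 0.0013845841) = 0.05702.
z* for 95% confidence is 1.960, so the margin of error is 1.960 × 0.05702 = 0.11176.
Point estimate p̂₁ − p̂₂ = 0.4586 − 0.1325 = 0.3261.
0.3261 ± 0.11176 → (0.214, 0.438).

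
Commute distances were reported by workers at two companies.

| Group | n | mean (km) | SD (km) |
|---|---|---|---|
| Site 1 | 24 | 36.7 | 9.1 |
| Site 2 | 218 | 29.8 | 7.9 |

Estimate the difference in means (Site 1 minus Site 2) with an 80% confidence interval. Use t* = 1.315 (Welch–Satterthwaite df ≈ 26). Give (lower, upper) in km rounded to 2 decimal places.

SE₁ = s₁/√n₁ = 9.1/√24 = 1.8575; SE₂ = 7.9/√218 = 0.5351.
Independent samples, unequal variances: SE_diff = √(SE₁² + SE₂²) = √(3.45030625 + 0.28633201) = 1.9330.
t* = 1.315, so margin of error = 1.315 × 1.9330 = 2.5419.
Difference in means = 36.7 − 29.8 = 6.9000.
6.9000 ± 2.5419 → (4.36, 9.44).

(4.36, 9.44)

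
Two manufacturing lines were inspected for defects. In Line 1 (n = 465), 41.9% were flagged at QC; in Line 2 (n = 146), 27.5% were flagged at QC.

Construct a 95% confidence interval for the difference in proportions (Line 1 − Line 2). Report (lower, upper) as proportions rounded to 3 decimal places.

Each SE is √(p̂(1−p̂)/n): √(0.4190·0.5810/465) = 0.02288 and √(0.2750·0.7250/146) = 0.03695.
SE(p̂₁ − p̂₂) = √(SE₁² + SE₂²) = √(0.0005234944 + 0.0013653025) = 0.04346, since the two samples are independent.
At 95% confidence z* = 1.960; margin = 1.960 × 0.04346 = 0.08518.
The difference is 0.4190 − 0.2750 = 0.1440, so the interval is 0.1440 ± 0.08518 = (0.059, 0.229).

(0.059, 0.229)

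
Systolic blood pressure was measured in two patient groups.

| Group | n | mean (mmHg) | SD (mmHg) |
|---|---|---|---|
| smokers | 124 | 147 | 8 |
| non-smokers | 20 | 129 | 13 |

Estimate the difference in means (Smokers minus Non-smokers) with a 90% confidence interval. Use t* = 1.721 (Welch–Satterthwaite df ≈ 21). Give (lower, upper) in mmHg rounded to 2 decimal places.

Standard errors of each mean: 8/√124 = 0.7184 and 13/√20 = 2.9069.
SE(x̄₁ − x̄₂) = √(0.7184² + 2.9069²) = 2.9944 for independent samples with unequal variances.
With t* = 1.721, the margin is 1.721 × 2.9944 = 5.1534.
x̄₁ − x̄₂ = 147 − 129 = 18.0000; the interval is 18.0000 ± 5.1534 = (12.85, 23.15).

(12.85, 23.15)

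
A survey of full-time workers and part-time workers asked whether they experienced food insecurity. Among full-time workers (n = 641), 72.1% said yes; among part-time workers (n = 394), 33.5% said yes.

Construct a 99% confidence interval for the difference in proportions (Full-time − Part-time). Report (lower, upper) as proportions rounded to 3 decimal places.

Each SE is √(p̂(1−p̂)/n): √(0.7210·0.2790/641) = 0.01771 and √(0.3350·0.6650/394) = 0.02378.
SE(p̂₁ − p̂₂) = √(SE₁² + SE₂²) = √(0.0003136441 + 0.0005654884) = 0.02965, since the two samples are independent.
At 99% confidence z* = 2.576; margin = 2.576 × 0.02965 = 0.07638.
The difference is 0.7210 − 0.3350 = 0.3860, so the interval is 0.3860 ± 0.07638 = (0.310, 0.462).

(0.310, 0.462)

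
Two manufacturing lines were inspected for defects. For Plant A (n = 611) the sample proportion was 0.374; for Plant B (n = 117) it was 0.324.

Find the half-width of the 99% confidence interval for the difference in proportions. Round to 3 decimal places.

0.122

Each SE is √(p̂(1−p̂)/n): √(0.3740·0.6260/611) = 0.01958 and √(0.3240·0.6760/117) = 0.04327.
SE(p̂₁ − p̂₂) = √(SE₁² + SE₂²) = √(0.0003833764 + 0.0018722929) = 0.04749, since the two samples are independent.
At 99% confidence z* = 2.576; margin = 2.576 × 0.04749 = 0.12233.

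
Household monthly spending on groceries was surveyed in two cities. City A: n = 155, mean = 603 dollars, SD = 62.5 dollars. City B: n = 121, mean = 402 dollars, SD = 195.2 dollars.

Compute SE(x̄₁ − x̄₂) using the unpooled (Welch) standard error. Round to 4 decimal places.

18.4419

Per-group SEs: s₁/√n₁ = 62.5/√155 = 5.0201, s₂/√n₂ = 195.2/√121 = 17.7455.
Unpooled SE of the difference: √(25.20140401 + 314.90277025) = 18.4419.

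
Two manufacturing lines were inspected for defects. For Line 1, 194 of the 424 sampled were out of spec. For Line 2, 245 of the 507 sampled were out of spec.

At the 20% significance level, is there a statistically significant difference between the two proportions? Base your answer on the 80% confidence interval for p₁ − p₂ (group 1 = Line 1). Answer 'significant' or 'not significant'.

not significant

First, p̂₁ = 194/424 = 0.4575; p̂₂ = 245/507 = 0.4832.
The two standard errors are √(0.4575×0.5425/424) = 0.02419 and √(0.4832×0.5168/507) = 0.02219.
Because the samples are independent, SE_diff = √(0.02419² + 0.02219²) = 0.03283.
Using z* = 1.282 for 80%, ME = 1.282 × 0.03283 = 0.04209.
p̂₁ − p̂₂ = -0.0257; interval -0.0257 ± 0.04209 gives (-0.06779, 0.01639).
The interval (-0.06779, 0.01639) contains 0, so the difference is not significant.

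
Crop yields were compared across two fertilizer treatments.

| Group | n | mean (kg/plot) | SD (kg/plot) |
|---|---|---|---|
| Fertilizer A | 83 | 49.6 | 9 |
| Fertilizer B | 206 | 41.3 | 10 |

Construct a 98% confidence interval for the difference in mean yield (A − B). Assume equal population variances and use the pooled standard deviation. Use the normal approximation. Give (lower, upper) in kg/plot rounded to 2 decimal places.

(5.36, 11.24)

s_p = √[((n₁−1)s₁² + (n₂−1)s₂²)/(n₁+n₂−2)] = √[(82·9² + 205·10²)/287] = 9.7248.
SE = 9.7248·√(1/83 + 1/206) = 1.2643.
With z* = 2.326, margin = 2.326 × 1.2643 = 2.9408.
x̄₁ − x̄₂ = 49.6 − 41.3 = 8.3000; interval 8.3000 ± 2.9408 = (5.36, 11.24).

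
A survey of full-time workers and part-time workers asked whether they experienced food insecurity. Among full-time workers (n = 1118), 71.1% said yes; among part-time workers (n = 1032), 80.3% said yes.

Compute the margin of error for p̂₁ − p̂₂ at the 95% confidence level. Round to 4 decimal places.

The two standard errors are √(0.7110×0.2890/1118) = 0.01356 and √(0.8030×0.1970/1032) = 0.01238.
Because the samples are independent, SE_diff = √(0.01356² + 0.01238²) = 0.01836.
Using z* = 1.960 for 95%, ME = 1.960 × 0.01836 = 0.03599.

0.0360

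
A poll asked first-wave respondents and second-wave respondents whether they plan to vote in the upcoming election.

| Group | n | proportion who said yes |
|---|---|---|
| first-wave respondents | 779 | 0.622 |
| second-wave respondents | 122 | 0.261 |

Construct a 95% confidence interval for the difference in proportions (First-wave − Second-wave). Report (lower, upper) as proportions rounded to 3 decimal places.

(0.276, 0.446)

The two standard errors are √(0.6220×0.3780/779) = 0.01737 and √(0.2610×0.7390/122) = 0.03976.
Because the samples are independent, SE_diff = √(0.01737² + 0.03976²) = 0.04339.
Using z* = 1.960 for 95%, ME = 1.960 × 0.04339 = 0.08504.
p̂₁ − p̂₂ = 0.3610; interval 0.3610 ± 0.08504 gives (0.276, 0.446).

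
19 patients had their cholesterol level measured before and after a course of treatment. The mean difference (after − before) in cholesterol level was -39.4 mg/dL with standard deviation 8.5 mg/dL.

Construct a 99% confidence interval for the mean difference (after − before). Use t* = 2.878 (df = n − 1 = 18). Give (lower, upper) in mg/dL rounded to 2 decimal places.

(-45.01, -33.79)

Paired design: SE = s_d/√n = 8.5/√19 = 1.9500.
t* = 2.878; margin of error = 2.878 × 1.9500 = 5.6121.
-39.4 ± 5.6121 → (-45.01, -33.79).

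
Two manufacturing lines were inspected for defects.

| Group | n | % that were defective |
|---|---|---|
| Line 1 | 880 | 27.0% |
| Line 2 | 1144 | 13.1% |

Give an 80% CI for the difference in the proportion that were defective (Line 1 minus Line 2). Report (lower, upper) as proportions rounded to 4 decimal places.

SE₁ = √(p̂₁(1−p̂₁)/n₁) = √(0.2700·0.7300/880) = 0.01497; SE₂ = √(0.1310·0.8690/1144) = 0.00998.
Independent samples: SE of the difference = √(SE₁² + SE₂²) = √(0.0002241009 + 0.0000996004) = 0.01799.
z* for 80% confidence is 1.282, so the margin of error is 1.282 × 0.01799 = 0.02306.
Point estimate p̂₁ − p̂₂ = 0.2700 − 0.1310 = 0.1390.
0.1390 ± 0.02306 → (0.1159, 0.1621).

(0.1159, 0.1621)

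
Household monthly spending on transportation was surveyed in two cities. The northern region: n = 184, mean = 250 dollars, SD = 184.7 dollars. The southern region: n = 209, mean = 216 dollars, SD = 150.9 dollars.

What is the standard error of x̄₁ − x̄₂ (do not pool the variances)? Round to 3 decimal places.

17.157

Standard errors of each mean: 184.7/√184 = 13.6163 and 150.9/√209 = 10.4380.
SE(x̄₁ − x̄₂) = √(13.6163² + 10.4380²) = 17.1568 for independent samples with unequal variances.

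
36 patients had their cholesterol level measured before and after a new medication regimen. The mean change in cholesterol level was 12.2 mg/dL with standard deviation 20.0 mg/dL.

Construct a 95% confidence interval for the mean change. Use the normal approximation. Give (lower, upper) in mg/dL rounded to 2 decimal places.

(5.67, 18.73)

Paired design: SE = s_d/√n = 20.0/√36 = 3.3333.
z* = 1.960; margin of error = 1.960 × 3.3333 = 6.5333.
12.2 ± 6.5333 → (5.67, 18.73).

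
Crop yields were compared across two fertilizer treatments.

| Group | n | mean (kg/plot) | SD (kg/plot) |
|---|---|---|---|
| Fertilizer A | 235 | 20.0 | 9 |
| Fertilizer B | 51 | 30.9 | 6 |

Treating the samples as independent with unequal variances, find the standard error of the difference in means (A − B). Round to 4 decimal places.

Standard errors of each mean: 9/√235 = 0.5871 and 6/√51 = 0.8402.
SE(x̄₁ − x̄₂) = √(0.5871² + 0.8402²) = 1.0250 for independent samples with unequal variances.

1.0250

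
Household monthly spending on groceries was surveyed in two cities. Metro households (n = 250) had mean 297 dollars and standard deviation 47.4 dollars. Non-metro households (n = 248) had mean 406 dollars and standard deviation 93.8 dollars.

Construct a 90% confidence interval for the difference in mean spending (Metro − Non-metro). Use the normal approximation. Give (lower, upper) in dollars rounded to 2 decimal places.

Standard errors of each mean: 47.4/√250 = 2.9978 and 93.8/√248 = 5.9563.
SE(x̄₁ − x̄₂) = √(2.9978² + 5.9563²) = 6.6682 for independent samples with unequal variances.
With z* = 1.645, the margin is 1.645 × 6.6682 = 10.9692.
x̄₁ − x̄₂ = 297 − 406 = -109.0000; the interval is -109.0000 ± 10.9692 = (-119.97, -98.03).

(-119.97, -98.03)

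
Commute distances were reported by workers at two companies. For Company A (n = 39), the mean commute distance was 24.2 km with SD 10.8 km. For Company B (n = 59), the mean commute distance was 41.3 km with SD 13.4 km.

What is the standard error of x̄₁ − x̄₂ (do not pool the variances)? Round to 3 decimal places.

SE₁ = s₁/√n₁ = 10.8/√39 = 1.7294; SE₂ = 13.4/√59 = 1.7445.
Independent samples, unequal variances: SE_diff = √(SE₁² + SE₂²) = √(2.99082436 + 3.04328025) = 2.4564.

2.456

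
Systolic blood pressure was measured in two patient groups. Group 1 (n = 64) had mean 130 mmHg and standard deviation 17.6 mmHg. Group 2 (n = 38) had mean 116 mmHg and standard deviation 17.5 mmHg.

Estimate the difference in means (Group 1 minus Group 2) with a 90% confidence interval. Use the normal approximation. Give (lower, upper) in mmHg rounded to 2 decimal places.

(8.09, 19.91)

Standard errors of each mean: 17.6/√64 = 2.2000 and 17.5/√38 = 2.8389.
SE(x̄₁ − x̄₂) = √(2.2000² + 2.8389²) = 3.5916 for independent samples with unequal variances.
With z* = 1.645, the margin is 1.645 × 3.5916 = 5.9082.
x̄₁ − x̄₂ = 130 − 116 = 14.0000; the interval is 14.0000 ± 5.9082 = (8.09, 19.91).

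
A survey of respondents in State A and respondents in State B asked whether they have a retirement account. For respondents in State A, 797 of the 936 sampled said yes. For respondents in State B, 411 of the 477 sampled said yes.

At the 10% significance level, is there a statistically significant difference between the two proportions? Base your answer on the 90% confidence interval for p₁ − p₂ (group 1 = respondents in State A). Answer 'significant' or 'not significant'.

not significant

Sample proportions: 797/936 = 0.8515, 411/477 = 0.8616.
Each SE is √(p̂(1−p̂)/n): √(0.8515·0.1485/936) = 0.01162 and √(0.8616·0.1384/477) = 0.01581.
SE(p̂₁ − p̂₂) = √(SE₁² + SE₂²) = √(0.0001350244 + 0.0002499561) = 0.01962, since the two samples are independent.
At 90% confidence z* = 1.645; margin = 1.645 × 0.01962 = 0.03227.
The difference is 0.8515 − 0.8616 = -0.0101, so the interval is -0.0101 ± 0.03227 = (-0.04237, 0.02217).
The interval (-0.04237, 0.02217) contains 0, so the difference is not significant.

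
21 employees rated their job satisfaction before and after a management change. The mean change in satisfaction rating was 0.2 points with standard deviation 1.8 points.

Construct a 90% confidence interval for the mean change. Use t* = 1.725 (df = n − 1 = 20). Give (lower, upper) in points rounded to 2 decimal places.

This is a matched-pairs design, so SE = s_d/√n = 1.8/√21 = 0.3928.
Margin = 1.725 × 0.3928 = 0.6776; the interval is 0.2 ± 0.6776 = (-0.48, 0.88).

(-0.48, 0.88)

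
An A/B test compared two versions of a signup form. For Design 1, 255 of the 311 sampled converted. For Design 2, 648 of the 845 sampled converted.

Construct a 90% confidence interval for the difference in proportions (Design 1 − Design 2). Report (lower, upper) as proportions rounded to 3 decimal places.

(0.010, 0.096)

p̂₁ = 255/311 = 0.8199 and p̂₂ = 648/845 = 0.7669.
SE₁ = √(p̂₁(1−p̂₁)/n₁) = √(0.8199·0.1801/311) = 0.02179; SE₂ = √(0.7669·0.2331/845) = 0.01454.
Independent samples: SE of the difference = √(SE₁² + SE₂²) = √(0.0004748041 + 0.0002114116) = 0.02620.
z* for 90% confidence is 1.645, so the margin of error is 1.645 × 0.02620 = 0.04310.
Point estimate p̂₁ − p̂₂ = 0.8199 − 0.7669 = 0.0530.
0.0530 ± 0.04310 → (0.010, 0.096).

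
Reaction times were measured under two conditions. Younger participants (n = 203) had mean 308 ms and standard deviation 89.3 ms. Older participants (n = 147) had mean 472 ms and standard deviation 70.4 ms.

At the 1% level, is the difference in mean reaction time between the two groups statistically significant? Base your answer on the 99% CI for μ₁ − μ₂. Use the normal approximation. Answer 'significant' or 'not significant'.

SE₁ = s₁/√n₁ = 89.3/√203 = 6.2676; SE₂ = 70.4/√147 = 5.8065.
Independent samples, unequal variances: SE_diff = √(SE₁² + SE₂²) = √(39.28280976 + 33.71544225) = 8.5439.
z* = 2.576, so margin of error = 2.576 × 8.5439 = 22.0091.
Difference in means = 308 − 472 = -164.0000.
-164.0000 ± 22.0091 → (-186.0091, -141.9909).
The interval (-186.0091, -141.9909) does not contain 0, so the difference is significant.

significant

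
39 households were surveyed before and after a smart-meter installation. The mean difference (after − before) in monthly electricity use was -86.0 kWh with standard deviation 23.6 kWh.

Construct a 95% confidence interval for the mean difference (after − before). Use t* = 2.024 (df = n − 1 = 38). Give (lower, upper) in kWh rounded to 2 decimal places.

(-93.65, -78.35)

This is a matched-pairs design, so SE = s_d/√n = 23.6/√39 = 3.7790.
Margin = 2.024 × 3.7790 = 7.6487; the interval is -86.0 ± 7.6487 = (-93.65, -78.35).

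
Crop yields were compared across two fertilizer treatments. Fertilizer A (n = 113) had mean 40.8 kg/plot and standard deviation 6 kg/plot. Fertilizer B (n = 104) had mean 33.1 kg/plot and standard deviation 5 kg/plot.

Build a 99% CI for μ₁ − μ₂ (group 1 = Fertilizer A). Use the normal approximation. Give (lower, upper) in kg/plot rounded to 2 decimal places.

(5.77, 9.63)

Per-group SEs: s₁/√n₁ = 6/√113 = 0.5644, s₂/√n₂ = 5/√104 = 0.4903.
Unpooled SE of the difference: √(0.31854736 + 0.24039409) = 0.7476.
Margin of error = z* · SE = 2.576 × 0.7476 = 1.9258.
x̄₁ − x̄₂ = 40.8 − 33.1 = 7.7000.
CI: 7.7000 ± 1.9258 = (5.77, 9.63).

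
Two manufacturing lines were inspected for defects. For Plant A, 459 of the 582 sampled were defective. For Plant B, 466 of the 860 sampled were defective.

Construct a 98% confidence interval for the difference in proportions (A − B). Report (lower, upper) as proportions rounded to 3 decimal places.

p̂₁ = 459/582 = 0.7887 and p̂₂ = 466/860 = 0.5419.
SE₁ = √(p̂₁(1−p̂₁)/n₁) = √(0.7887·0.2113/582) = 0.01692; SE₂ = √(0.5419·0.4581/860) = 0.01699.
Independent samples: SE of the difference = √(SE₁² + SE₂²) = √(0.0002862864 + 0.0002886601) = 0.02398.
z* for 98% confidence is 2.326, so the margin of error is 2.326 × 0.02398 = 0.05578.
Point estimate p̂₁ − p̂₂ = 0.7887 − 0.5419 = 0.2468.
0.2468 ± 0.05578 → (0.191, 0.303).

(0.191, 0.303)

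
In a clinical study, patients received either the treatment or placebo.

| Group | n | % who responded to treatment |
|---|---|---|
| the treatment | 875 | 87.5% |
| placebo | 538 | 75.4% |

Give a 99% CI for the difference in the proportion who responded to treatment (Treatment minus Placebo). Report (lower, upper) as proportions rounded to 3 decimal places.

(0.065, 0.177)

Each SE is √(p̂(1−p̂)/n): √(0.8750·0.1250/875) = 0.01118 and √(0.7540·0.2460/538) = 0.01857.
SE(p̂₁ − p̂₂) = √(SE₁² + SE₂²) = √(0.0001249924 + 0.0003448449) = 0.02168, since the two samples are independent.
At 99% confidence z* = 2.576; margin = 2.576 × 0.02168 = 0.05585.
The difference is 0.8750 − 0.7540 = 0.1210, so the interval is 0.1210 ± 0.05585 = (0.065, 0.177).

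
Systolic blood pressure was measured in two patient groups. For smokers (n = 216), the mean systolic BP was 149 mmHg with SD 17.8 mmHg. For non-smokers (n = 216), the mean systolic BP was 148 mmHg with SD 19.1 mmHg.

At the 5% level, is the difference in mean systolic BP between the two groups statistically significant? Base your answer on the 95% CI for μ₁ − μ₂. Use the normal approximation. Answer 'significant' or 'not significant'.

not significant

Per-group SEs: s₁/√n₁ = 17.8/√216 = 1.2111, s₂/√n₂ = 19.1/√216 = 1.2996.
Unpooled SE of the difference: √(1.46676321 + 1.68896016) = 1.7764.
Margin of error = z* · SE = 1.960 × 1.7764 = 3.4817.
x̄₁ − x̄₂ = 149 − 148 = 1.0000.
CI: 1.0000 ± 3.4817 = (-2.4817, 4.4817).
The interval (-2.4817, 4.4817) contains 0, so the difference is not significant.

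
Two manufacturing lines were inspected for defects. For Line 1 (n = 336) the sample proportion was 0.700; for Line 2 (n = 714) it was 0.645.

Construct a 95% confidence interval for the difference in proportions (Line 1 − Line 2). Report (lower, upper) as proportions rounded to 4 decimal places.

SE₁ = √(p̂₁(1−p̂₁)/n₁) = √(0.7000·0.3000/336) = 0.02500; SE₂ = √(0.6450·0.3550/714) = 0.01791.
Independent samples: SE of the difference = √(SE₁² + SE₂²) = √(0.000625 + 0.0003207681) = 0.03075.
z* for 95% confidence is 1.960, so the margin of error is 1.960 × 0.03075 = 0.06027.
Point estimate p̂₁ − p̂₂ = 0.7000 − 0.6450 = 0.0550.
0.0550 ± 0.06027 → (-0.0053, 0.1153).

(-0.0053, 0.1153)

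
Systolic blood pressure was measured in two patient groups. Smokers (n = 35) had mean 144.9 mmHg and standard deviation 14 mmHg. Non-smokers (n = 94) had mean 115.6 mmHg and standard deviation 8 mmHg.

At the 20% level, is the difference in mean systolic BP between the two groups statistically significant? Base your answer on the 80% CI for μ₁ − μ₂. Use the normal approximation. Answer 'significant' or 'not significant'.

SE₁ = s₁/√n₁ = 14/√35 = 2.3664; SE₂ = 8/√94 = 0.8251.
Independent samples, unequal variances: SE_diff = √(SE₁² + SE₂²) = √(5.59984896 + 0.68079001) = 2.5061.
z* = 1.282, so margin of error = 1.282 × 2.5061 = 3.2128.
Difference in means = 144.9 − 115.6 = 29.3000.
29.3000 ± 3.2128 → (26.0872, 32.5128).
The interval (26.0872, 32.5128) does not contain 0, so the difference is significant.

significant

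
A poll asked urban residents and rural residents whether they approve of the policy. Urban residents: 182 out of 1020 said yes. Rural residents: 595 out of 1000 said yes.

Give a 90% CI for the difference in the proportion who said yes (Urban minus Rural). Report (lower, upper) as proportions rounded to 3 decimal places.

(-0.449, -0.384)

Sample proportions: 182/1020 = 0.1784, 595/1000 = 0.5950.
Each SE is √(p̂(1−p̂)/n): √(0.1784·0.8216/1020) = 0.01199 and √(0.5950·0.4050/1000) = 0.01552.
SE(p̂₁ − p̂₂) = √(SE₁² + SE₂²) = √(0.0001437601 + 0.0002408704) = 0.01961, since the two samples are independent.
At 90% confidence z* = 1.645; margin = 1.645 × 0.01961 = 0.03226.
The difference is 0.1784 − 0.5950 = -0.4166, so the interval is -0.4166 ± 0.03226 = (-0.449, -0.384).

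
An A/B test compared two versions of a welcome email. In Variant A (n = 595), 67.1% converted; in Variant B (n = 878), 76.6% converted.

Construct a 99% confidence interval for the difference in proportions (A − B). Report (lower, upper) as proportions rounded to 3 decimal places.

Each SE is √(p̂(1−p̂)/n): √(0.6710·0.3290/595) = 0.01926 and √(0.7660·0.2340/878) = 0.01429.
SE(p̂₁ − p̂₂) = √(SE₁² + SE₂²) = √(0.0003709476 + 0.0002042041) = 0.02398, since the two samples are independent.
At 99% confidence z* = 2.576; margin = 2.576 × 0.02398 = 0.06177.
The difference is 0.6710 − 0.7660 = -0.0950, so the interval is -0.0950 ± 0.06177 = (-0.157, -0.033).

(-0.157, -0.033)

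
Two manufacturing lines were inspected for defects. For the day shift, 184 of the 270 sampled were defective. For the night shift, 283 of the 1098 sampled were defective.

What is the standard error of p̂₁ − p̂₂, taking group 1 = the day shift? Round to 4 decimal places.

0.0313

First, p̂₁ = 184/270 = 0.6815; p̂₂ = 283/1098 = 0.2577.
The two standard errors are √(0.6815×0.3185/270) = 0.02835 and √(0.2577×0.7423/1098) = 0.01320.
Because the samples are independent, SE_diff = √(0.02835² + 0.01320²) = 0.03127.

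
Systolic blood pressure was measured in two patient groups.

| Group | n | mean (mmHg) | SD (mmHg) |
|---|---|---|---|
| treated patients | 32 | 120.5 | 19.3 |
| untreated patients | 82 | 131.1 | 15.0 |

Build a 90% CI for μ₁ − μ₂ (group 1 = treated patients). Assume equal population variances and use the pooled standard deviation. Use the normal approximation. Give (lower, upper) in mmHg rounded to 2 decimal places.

(-16.19, -5.01)

Pooled variance s_p² = [31·19.3² + 81·15.0²] / (32+82−2) = 265.8231, so s_p = 16.3041.
SE_diff = s_p·√(1/n₁ + 1/n₂) = 16.3041·√(1/32 + 1/82) = 3.3983.
z* = 1.645; margin = 1.645 × 3.3983 = 5.5902.
Difference = 120.5 − 131.1 = -10.6000.
-10.6000 ± 5.5902 → (-16.19, -5.01).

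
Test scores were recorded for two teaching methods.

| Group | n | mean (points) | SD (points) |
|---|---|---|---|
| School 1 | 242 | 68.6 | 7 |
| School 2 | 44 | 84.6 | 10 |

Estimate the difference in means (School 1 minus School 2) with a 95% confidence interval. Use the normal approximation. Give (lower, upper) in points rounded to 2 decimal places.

SE₁ = s₁/√n₁ = 7/√242 = 0.4500; SE₂ = 10/√44 = 1.5076.
Independent samples, unequal variances: SE_diff = √(SE₁² + SE₂²) = √(0.2025 + 2.27285776) = 1.5733.
z* = 1.960, so margin of error = 1.960 × 1.5733 = 3.0837.
Difference in means = 68.6 − 84.6 = -16.0000.
-16.0000 ± 3.0837 → (-19.08, -12.92).

(-19.08, -12.92)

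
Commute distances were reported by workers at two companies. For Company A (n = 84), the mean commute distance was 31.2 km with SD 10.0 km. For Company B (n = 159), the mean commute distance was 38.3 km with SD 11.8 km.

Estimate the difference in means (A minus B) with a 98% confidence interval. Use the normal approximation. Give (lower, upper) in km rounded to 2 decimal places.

Per-group SEs: s₁/√n₁ = 10.0/√84 = 1.0911, s₂/√n₂ = 11.8/√159 = 0.9358.
Unpooled SE of the difference: √(1.19049921 + 0.87572164) = 1.4374.
Margin of error = z* · SE = 2.326 × 1.4374 = 3.3434.
x̄₁ − x̄₂ = 31.2 − 38.3 = -7.1000.
CI: -7.1000 ± 3.3434 = (-10.44, -3.76).

(-10.44, -3.76)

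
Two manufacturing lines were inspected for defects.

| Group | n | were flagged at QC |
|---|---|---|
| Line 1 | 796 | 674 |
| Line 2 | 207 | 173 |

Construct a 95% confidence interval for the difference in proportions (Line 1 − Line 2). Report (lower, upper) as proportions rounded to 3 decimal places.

(-0.045, 0.067)

Sample proportions: 674/796 = 0.8467, 173/207 = 0.8357.
Each SE is √(p̂(1−p̂)/n): √(0.8467·0.1533/796) = 0.01277 and √(0.8357·0.1643/207) = 0.02575.
SE(p̂₁ − p̂₂) = √(SE₁² + SE₂²) = √(0.0001630729 + 0.0006630625) = 0.02874, since the two samples are independent.
At 95% confidence z* = 1.960; margin = 1.960 × 0.02874 = 0.05633.
The difference is 0.8467 − 0.8357 = 0.0110, so the interval is 0.0110 ± 0.05633 = (-0.045, 0.067).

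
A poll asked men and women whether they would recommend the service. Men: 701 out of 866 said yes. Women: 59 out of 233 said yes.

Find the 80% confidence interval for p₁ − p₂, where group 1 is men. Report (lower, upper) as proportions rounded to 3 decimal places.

(0.516, 0.597)

p̂₁ = 701/866 = 0.8095 and p̂₂ = 59/233 = 0.2532.
SE₁ = √(p̂₁(1−p̂₁)/n₁) = √(0.8095·0.1905/866) = 0.01334; SE₂ = √(0.2532·0.7468/233) = 0.02849.
Independent samples: SE of the difference = √(SE₁² + SE₂²) = √(0.0001779556 + 0.0008116801) = 0.03146.
z* for 80% confidence is 1.282, so the margin of error is 1.282 × 0.03146 = 0.04033.
Point estimate p̂₁ − p̂₂ = 0.8095 − 0.2532 = 0.5563.
0.5563 ± 0.04033 → (0.516, 0.597).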